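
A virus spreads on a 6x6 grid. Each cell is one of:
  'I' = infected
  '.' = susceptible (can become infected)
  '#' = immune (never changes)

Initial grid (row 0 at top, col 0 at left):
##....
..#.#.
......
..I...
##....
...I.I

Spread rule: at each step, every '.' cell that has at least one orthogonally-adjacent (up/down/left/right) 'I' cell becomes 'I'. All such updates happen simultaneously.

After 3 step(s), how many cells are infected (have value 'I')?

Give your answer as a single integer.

Answer: 24

Derivation:
Step 0 (initial): 3 infected
Step 1: +8 new -> 11 infected
Step 2: +7 new -> 18 infected
Step 3: +6 new -> 24 infected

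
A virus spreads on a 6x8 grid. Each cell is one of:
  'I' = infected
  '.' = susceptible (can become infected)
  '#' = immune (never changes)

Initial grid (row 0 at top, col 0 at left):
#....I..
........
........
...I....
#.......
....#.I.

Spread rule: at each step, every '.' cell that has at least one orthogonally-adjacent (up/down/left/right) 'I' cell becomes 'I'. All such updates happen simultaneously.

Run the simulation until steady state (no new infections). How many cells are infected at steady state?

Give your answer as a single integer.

Step 0 (initial): 3 infected
Step 1: +10 new -> 13 infected
Step 2: +16 new -> 29 infected
Step 3: +9 new -> 38 infected
Step 4: +5 new -> 43 infected
Step 5: +2 new -> 45 infected
Step 6: +0 new -> 45 infected

Answer: 45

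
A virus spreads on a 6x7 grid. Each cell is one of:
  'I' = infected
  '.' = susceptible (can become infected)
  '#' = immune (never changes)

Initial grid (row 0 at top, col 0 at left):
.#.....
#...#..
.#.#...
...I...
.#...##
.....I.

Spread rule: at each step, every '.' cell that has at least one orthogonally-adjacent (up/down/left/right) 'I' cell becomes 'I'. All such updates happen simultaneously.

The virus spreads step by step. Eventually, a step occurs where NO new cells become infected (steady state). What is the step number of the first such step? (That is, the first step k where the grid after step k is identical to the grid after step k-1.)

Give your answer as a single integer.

Answer: 7

Derivation:
Step 0 (initial): 2 infected
Step 1: +5 new -> 7 infected
Step 2: +7 new -> 14 infected
Step 3: +5 new -> 19 infected
Step 4: +8 new -> 27 infected
Step 5: +4 new -> 31 infected
Step 6: +2 new -> 33 infected
Step 7: +0 new -> 33 infected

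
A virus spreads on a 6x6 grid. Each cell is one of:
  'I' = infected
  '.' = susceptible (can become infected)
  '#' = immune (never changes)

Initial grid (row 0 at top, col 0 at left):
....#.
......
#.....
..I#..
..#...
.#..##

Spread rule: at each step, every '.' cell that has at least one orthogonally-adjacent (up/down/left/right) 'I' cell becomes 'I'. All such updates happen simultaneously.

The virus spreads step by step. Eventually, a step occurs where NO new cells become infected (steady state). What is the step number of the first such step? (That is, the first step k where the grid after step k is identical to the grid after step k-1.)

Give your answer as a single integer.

Answer: 9

Derivation:
Step 0 (initial): 1 infected
Step 1: +2 new -> 3 infected
Step 2: +5 new -> 8 infected
Step 3: +5 new -> 13 infected
Step 4: +7 new -> 20 infected
Step 5: +4 new -> 24 infected
Step 6: +3 new -> 27 infected
Step 7: +1 new -> 28 infected
Step 8: +1 new -> 29 infected
Step 9: +0 new -> 29 infected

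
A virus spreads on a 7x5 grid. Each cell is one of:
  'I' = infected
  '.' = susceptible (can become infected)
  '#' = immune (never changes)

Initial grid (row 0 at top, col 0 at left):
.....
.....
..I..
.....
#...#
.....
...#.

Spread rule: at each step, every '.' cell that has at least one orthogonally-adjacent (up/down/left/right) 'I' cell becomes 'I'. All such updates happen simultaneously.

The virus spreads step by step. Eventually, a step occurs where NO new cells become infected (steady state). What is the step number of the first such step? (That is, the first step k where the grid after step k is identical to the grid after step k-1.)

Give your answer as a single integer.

Answer: 7

Derivation:
Step 0 (initial): 1 infected
Step 1: +4 new -> 5 infected
Step 2: +8 new -> 13 infected
Step 3: +9 new -> 22 infected
Step 4: +5 new -> 27 infected
Step 5: +3 new -> 30 infected
Step 6: +2 new -> 32 infected
Step 7: +0 new -> 32 infected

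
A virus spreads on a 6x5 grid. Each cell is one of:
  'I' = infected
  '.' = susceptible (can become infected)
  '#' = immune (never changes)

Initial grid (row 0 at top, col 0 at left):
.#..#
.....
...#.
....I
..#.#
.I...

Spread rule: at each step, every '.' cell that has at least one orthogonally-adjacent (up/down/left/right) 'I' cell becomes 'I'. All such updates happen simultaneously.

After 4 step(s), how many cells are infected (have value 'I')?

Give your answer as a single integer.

Answer: 22

Derivation:
Step 0 (initial): 2 infected
Step 1: +5 new -> 7 infected
Step 2: +6 new -> 13 infected
Step 3: +5 new -> 18 infected
Step 4: +4 new -> 22 infected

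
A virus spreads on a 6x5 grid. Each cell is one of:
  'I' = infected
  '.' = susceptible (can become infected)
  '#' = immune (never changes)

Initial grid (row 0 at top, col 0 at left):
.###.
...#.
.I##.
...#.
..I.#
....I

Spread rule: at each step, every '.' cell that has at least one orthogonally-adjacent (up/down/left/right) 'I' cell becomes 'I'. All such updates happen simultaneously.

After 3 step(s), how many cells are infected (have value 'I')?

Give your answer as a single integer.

Step 0 (initial): 3 infected
Step 1: +8 new -> 11 infected
Step 2: +5 new -> 16 infected
Step 3: +2 new -> 18 infected

Answer: 18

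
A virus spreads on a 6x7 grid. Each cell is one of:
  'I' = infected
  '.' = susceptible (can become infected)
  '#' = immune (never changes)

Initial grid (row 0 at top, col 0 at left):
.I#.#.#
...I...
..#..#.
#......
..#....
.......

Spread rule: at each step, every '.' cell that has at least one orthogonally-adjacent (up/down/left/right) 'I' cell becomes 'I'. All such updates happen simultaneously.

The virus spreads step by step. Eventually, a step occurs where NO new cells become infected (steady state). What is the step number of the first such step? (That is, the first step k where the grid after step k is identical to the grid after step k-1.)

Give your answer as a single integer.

Answer: 8

Derivation:
Step 0 (initial): 2 infected
Step 1: +6 new -> 8 infected
Step 2: +5 new -> 13 infected
Step 3: +7 new -> 20 infected
Step 4: +5 new -> 25 infected
Step 5: +6 new -> 31 infected
Step 6: +3 new -> 34 infected
Step 7: +1 new -> 35 infected
Step 8: +0 new -> 35 infected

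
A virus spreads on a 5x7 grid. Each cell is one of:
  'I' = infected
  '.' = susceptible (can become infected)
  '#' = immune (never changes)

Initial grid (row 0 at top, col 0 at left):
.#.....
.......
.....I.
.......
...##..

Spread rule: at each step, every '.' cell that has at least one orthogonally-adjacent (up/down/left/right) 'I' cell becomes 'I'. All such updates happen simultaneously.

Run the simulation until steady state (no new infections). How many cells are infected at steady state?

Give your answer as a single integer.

Answer: 32

Derivation:
Step 0 (initial): 1 infected
Step 1: +4 new -> 5 infected
Step 2: +7 new -> 12 infected
Step 3: +6 new -> 18 infected
Step 4: +4 new -> 22 infected
Step 5: +5 new -> 27 infected
Step 6: +3 new -> 30 infected
Step 7: +2 new -> 32 infected
Step 8: +0 new -> 32 infected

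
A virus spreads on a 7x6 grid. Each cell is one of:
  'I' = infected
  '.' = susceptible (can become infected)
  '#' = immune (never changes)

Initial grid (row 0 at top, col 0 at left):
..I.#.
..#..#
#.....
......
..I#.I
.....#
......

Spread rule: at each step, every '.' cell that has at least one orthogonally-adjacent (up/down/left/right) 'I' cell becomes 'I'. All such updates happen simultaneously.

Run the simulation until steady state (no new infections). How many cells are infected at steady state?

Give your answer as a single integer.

Answer: 35

Derivation:
Step 0 (initial): 3 infected
Step 1: +7 new -> 10 infected
Step 2: +13 new -> 23 infected
Step 3: +10 new -> 33 infected
Step 4: +2 new -> 35 infected
Step 5: +0 new -> 35 infected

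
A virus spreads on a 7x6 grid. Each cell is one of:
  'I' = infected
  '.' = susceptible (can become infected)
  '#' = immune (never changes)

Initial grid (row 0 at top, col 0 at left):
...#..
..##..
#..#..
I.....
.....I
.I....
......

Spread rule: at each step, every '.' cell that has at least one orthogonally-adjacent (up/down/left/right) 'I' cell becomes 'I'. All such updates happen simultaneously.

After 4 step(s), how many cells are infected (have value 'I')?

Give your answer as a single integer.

Answer: 34

Derivation:
Step 0 (initial): 3 infected
Step 1: +9 new -> 12 infected
Step 2: +11 new -> 23 infected
Step 3: +7 new -> 30 infected
Step 4: +4 new -> 34 infected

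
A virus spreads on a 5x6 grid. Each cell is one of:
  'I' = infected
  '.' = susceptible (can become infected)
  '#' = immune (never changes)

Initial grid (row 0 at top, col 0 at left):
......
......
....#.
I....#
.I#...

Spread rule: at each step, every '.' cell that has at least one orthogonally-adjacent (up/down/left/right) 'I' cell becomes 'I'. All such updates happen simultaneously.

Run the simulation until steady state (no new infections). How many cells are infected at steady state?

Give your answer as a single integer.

Step 0 (initial): 2 infected
Step 1: +3 new -> 5 infected
Step 2: +3 new -> 8 infected
Step 3: +4 new -> 12 infected
Step 4: +5 new -> 17 infected
Step 5: +3 new -> 20 infected
Step 6: +3 new -> 23 infected
Step 7: +2 new -> 25 infected
Step 8: +2 new -> 27 infected
Step 9: +0 new -> 27 infected

Answer: 27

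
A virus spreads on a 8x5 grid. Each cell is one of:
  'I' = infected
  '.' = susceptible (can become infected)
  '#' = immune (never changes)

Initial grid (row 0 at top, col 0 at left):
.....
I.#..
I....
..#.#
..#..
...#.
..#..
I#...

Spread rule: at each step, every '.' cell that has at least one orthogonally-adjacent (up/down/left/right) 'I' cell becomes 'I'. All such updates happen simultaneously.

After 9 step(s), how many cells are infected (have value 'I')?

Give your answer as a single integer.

Step 0 (initial): 3 infected
Step 1: +5 new -> 8 infected
Step 2: +6 new -> 14 infected
Step 3: +4 new -> 18 infected
Step 4: +5 new -> 23 infected
Step 5: +3 new -> 26 infected
Step 6: +1 new -> 27 infected
Step 7: +1 new -> 28 infected
Step 8: +1 new -> 29 infected
Step 9: +2 new -> 31 infected

Answer: 31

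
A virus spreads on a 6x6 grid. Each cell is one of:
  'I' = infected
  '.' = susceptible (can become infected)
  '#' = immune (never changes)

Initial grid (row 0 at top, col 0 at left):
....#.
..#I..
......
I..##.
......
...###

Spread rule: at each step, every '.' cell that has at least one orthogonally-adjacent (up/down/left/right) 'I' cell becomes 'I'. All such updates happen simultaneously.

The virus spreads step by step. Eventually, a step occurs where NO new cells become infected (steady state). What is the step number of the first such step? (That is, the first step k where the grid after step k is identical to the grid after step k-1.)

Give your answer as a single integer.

Answer: 6

Derivation:
Step 0 (initial): 2 infected
Step 1: +6 new -> 8 infected
Step 2: +9 new -> 17 infected
Step 3: +7 new -> 24 infected
Step 4: +3 new -> 27 infected
Step 5: +2 new -> 29 infected
Step 6: +0 new -> 29 infected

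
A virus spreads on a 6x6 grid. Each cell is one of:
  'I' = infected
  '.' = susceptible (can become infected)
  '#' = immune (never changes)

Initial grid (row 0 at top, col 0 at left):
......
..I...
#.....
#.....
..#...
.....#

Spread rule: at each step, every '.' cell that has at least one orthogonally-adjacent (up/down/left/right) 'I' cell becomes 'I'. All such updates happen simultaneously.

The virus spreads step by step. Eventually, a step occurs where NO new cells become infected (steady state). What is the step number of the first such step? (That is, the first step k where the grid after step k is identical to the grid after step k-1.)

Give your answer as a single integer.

Step 0 (initial): 1 infected
Step 1: +4 new -> 5 infected
Step 2: +7 new -> 12 infected
Step 3: +6 new -> 18 infected
Step 4: +5 new -> 23 infected
Step 5: +5 new -> 28 infected
Step 6: +4 new -> 32 infected
Step 7: +0 new -> 32 infected

Answer: 7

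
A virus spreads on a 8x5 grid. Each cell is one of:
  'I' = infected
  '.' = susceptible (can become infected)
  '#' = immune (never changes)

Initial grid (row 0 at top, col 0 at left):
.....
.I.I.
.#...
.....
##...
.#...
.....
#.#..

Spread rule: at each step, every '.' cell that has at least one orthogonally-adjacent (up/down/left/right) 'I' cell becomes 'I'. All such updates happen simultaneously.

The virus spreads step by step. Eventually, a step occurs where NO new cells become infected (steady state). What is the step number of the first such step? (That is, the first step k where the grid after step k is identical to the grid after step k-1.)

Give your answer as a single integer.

Answer: 10

Derivation:
Step 0 (initial): 2 infected
Step 1: +6 new -> 8 infected
Step 2: +7 new -> 15 infected
Step 3: +4 new -> 19 infected
Step 4: +4 new -> 23 infected
Step 5: +3 new -> 26 infected
Step 6: +3 new -> 29 infected
Step 7: +2 new -> 31 infected
Step 8: +2 new -> 33 infected
Step 9: +1 new -> 34 infected
Step 10: +0 new -> 34 infected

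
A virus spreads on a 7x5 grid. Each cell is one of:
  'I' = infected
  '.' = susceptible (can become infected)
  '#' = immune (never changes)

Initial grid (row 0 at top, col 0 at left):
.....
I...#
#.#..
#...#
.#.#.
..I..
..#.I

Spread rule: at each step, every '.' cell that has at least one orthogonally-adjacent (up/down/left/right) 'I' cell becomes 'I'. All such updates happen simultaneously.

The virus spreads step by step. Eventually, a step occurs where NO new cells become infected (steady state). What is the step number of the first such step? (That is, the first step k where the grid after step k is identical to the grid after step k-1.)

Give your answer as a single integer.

Answer: 6

Derivation:
Step 0 (initial): 3 infected
Step 1: +7 new -> 10 infected
Step 2: +7 new -> 17 infected
Step 3: +6 new -> 23 infected
Step 4: +2 new -> 25 infected
Step 5: +2 new -> 27 infected
Step 6: +0 new -> 27 infected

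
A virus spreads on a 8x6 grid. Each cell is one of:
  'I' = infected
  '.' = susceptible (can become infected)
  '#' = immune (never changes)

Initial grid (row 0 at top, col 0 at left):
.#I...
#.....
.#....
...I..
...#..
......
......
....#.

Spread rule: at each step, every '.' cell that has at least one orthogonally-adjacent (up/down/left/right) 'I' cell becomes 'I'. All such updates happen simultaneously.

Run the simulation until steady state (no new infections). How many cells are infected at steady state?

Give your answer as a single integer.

Step 0 (initial): 2 infected
Step 1: +5 new -> 7 infected
Step 2: +9 new -> 16 infected
Step 3: +8 new -> 24 infected
Step 4: +8 new -> 32 infected
Step 5: +5 new -> 37 infected
Step 6: +4 new -> 41 infected
Step 7: +1 new -> 42 infected
Step 8: +0 new -> 42 infected

Answer: 42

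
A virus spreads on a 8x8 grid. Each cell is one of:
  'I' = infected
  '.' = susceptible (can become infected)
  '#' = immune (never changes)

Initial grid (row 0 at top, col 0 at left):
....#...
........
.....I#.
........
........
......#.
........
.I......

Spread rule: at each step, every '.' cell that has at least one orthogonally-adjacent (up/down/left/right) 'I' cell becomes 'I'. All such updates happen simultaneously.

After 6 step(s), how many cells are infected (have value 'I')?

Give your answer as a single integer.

Step 0 (initial): 2 infected
Step 1: +6 new -> 8 infected
Step 2: +11 new -> 19 infected
Step 3: +14 new -> 33 infected
Step 4: +16 new -> 49 infected
Step 5: +7 new -> 56 infected
Step 6: +4 new -> 60 infected

Answer: 60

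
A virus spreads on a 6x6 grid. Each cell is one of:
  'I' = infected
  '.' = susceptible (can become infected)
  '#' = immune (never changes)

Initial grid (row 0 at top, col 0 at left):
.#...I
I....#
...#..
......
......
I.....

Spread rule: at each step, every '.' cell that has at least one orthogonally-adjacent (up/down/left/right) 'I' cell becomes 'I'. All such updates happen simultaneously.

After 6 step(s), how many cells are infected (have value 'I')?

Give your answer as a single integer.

Answer: 33

Derivation:
Step 0 (initial): 3 infected
Step 1: +6 new -> 9 infected
Step 2: +7 new -> 16 infected
Step 3: +7 new -> 23 infected
Step 4: +5 new -> 28 infected
Step 5: +4 new -> 32 infected
Step 6: +1 new -> 33 infected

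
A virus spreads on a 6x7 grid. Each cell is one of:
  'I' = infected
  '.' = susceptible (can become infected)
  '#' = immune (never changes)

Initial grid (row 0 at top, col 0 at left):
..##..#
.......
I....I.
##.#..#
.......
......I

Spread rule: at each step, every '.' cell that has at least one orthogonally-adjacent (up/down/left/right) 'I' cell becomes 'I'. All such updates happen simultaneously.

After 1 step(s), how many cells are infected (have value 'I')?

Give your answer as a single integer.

Step 0 (initial): 3 infected
Step 1: +8 new -> 11 infected

Answer: 11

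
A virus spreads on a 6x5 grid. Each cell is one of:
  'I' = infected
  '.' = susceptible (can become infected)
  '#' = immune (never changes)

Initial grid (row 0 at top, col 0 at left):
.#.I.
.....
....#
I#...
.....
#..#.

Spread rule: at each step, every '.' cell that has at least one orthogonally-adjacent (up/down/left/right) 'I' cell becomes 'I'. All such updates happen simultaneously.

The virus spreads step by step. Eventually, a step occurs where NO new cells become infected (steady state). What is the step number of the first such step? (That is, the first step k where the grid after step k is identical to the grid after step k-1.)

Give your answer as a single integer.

Step 0 (initial): 2 infected
Step 1: +5 new -> 7 infected
Step 2: +6 new -> 13 infected
Step 3: +6 new -> 19 infected
Step 4: +4 new -> 23 infected
Step 5: +1 new -> 24 infected
Step 6: +1 new -> 25 infected
Step 7: +0 new -> 25 infected

Answer: 7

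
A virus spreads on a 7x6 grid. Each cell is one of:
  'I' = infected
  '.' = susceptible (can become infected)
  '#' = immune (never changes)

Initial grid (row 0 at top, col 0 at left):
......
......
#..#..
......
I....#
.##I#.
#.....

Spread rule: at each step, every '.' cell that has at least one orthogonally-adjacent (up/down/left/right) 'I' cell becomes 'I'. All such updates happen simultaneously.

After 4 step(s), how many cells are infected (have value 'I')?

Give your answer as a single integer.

Step 0 (initial): 2 infected
Step 1: +5 new -> 7 infected
Step 2: +6 new -> 13 infected
Step 3: +5 new -> 18 infected
Step 4: +5 new -> 23 infected

Answer: 23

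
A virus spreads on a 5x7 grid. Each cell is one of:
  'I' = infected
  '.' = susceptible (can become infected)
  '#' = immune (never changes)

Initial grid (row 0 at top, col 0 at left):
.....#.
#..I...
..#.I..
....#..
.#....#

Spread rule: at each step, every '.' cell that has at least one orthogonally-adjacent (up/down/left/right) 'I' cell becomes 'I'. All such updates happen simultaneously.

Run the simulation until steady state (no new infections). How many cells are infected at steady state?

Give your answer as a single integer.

Answer: 29

Derivation:
Step 0 (initial): 2 infected
Step 1: +5 new -> 7 infected
Step 2: +7 new -> 14 infected
Step 3: +7 new -> 21 infected
Step 4: +6 new -> 27 infected
Step 5: +1 new -> 28 infected
Step 6: +1 new -> 29 infected
Step 7: +0 new -> 29 infected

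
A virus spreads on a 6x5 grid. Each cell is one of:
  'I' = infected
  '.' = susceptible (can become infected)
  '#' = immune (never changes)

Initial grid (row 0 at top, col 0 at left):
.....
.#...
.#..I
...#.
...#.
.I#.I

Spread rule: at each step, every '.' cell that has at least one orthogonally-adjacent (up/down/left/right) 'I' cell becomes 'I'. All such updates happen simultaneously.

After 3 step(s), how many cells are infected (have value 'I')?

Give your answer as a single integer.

Answer: 20

Derivation:
Step 0 (initial): 3 infected
Step 1: +7 new -> 10 infected
Step 2: +6 new -> 16 infected
Step 3: +4 new -> 20 infected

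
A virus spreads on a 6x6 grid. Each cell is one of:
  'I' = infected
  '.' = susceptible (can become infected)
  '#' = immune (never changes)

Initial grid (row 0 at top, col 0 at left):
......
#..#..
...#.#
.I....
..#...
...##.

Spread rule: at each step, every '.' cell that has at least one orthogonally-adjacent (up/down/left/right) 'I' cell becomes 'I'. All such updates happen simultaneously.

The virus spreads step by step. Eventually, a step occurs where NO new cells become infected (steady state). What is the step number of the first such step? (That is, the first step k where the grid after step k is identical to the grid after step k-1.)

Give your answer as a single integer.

Step 0 (initial): 1 infected
Step 1: +4 new -> 5 infected
Step 2: +6 new -> 11 infected
Step 3: +6 new -> 17 infected
Step 4: +5 new -> 22 infected
Step 5: +3 new -> 25 infected
Step 6: +3 new -> 28 infected
Step 7: +1 new -> 29 infected
Step 8: +0 new -> 29 infected

Answer: 8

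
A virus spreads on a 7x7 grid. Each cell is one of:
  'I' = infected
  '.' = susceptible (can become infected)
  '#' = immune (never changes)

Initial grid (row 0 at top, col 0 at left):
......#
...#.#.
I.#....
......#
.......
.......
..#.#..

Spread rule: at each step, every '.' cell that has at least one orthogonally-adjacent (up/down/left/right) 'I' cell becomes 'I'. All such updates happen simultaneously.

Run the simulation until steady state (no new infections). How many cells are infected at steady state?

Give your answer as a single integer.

Answer: 42

Derivation:
Step 0 (initial): 1 infected
Step 1: +3 new -> 4 infected
Step 2: +4 new -> 8 infected
Step 3: +5 new -> 13 infected
Step 4: +5 new -> 18 infected
Step 5: +6 new -> 24 infected
Step 6: +5 new -> 29 infected
Step 7: +6 new -> 35 infected
Step 8: +3 new -> 38 infected
Step 9: +3 new -> 41 infected
Step 10: +1 new -> 42 infected
Step 11: +0 new -> 42 infected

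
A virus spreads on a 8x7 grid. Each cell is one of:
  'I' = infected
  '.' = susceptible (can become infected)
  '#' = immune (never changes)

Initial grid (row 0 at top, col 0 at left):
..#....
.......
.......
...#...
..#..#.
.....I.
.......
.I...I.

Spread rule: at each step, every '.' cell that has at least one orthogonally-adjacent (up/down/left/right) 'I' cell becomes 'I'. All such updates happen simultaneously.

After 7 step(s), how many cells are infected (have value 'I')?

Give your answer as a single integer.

Step 0 (initial): 3 infected
Step 1: +8 new -> 11 infected
Step 2: +9 new -> 20 infected
Step 3: +7 new -> 27 infected
Step 4: +5 new -> 32 infected
Step 5: +7 new -> 39 infected
Step 6: +7 new -> 46 infected
Step 7: +5 new -> 51 infected

Answer: 51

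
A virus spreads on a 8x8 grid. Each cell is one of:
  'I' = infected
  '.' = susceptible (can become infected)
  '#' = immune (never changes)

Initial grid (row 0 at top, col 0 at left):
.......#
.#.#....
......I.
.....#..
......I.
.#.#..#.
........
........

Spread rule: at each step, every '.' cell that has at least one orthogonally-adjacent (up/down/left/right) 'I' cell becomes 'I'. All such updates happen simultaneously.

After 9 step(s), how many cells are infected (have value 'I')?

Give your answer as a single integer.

Answer: 57

Derivation:
Step 0 (initial): 2 infected
Step 1: +6 new -> 8 infected
Step 2: +8 new -> 16 infected
Step 3: +8 new -> 24 infected
Step 4: +8 new -> 32 infected
Step 5: +9 new -> 41 infected
Step 6: +6 new -> 47 infected
Step 7: +6 new -> 53 infected
Step 8: +3 new -> 56 infected
Step 9: +1 new -> 57 infected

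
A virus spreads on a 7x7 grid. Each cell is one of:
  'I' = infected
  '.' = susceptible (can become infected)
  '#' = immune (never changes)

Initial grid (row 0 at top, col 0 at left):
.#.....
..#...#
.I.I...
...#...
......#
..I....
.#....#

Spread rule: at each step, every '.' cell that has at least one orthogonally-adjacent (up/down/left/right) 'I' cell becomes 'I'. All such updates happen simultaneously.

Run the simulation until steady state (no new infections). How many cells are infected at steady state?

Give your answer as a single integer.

Step 0 (initial): 3 infected
Step 1: +10 new -> 13 infected
Step 2: +12 new -> 25 infected
Step 3: +11 new -> 36 infected
Step 4: +5 new -> 41 infected
Step 5: +1 new -> 42 infected
Step 6: +0 new -> 42 infected

Answer: 42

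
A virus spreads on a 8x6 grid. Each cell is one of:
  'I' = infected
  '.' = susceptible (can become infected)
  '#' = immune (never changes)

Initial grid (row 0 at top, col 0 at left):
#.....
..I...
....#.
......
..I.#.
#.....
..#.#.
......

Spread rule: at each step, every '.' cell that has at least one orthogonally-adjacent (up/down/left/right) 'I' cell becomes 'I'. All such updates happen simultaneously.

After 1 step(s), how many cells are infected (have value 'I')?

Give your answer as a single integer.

Answer: 10

Derivation:
Step 0 (initial): 2 infected
Step 1: +8 new -> 10 infected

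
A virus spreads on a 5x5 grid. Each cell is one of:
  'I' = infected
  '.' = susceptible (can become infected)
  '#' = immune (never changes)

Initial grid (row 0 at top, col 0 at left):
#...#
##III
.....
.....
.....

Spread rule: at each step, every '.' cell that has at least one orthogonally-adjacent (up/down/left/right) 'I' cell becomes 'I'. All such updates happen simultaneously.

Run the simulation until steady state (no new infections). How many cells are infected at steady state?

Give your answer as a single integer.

Answer: 21

Derivation:
Step 0 (initial): 3 infected
Step 1: +5 new -> 8 infected
Step 2: +5 new -> 13 infected
Step 3: +5 new -> 18 infected
Step 4: +2 new -> 20 infected
Step 5: +1 new -> 21 infected
Step 6: +0 new -> 21 infected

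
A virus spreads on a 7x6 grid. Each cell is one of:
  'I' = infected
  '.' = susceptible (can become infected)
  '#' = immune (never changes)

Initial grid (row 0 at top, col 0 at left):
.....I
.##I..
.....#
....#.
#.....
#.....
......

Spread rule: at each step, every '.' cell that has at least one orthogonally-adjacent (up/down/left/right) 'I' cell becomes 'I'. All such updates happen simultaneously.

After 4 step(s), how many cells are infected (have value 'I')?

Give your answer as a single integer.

Step 0 (initial): 2 infected
Step 1: +5 new -> 7 infected
Step 2: +4 new -> 11 infected
Step 3: +4 new -> 15 infected
Step 4: +6 new -> 21 infected

Answer: 21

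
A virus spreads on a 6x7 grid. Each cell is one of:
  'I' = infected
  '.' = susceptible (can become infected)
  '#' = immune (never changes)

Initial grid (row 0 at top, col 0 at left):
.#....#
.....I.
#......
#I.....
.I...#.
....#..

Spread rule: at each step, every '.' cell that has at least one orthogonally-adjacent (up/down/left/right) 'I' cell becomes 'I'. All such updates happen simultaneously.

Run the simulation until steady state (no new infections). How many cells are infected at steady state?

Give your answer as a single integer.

Answer: 36

Derivation:
Step 0 (initial): 3 infected
Step 1: +9 new -> 12 infected
Step 2: +11 new -> 23 infected
Step 3: +8 new -> 31 infected
Step 4: +3 new -> 34 infected
Step 5: +1 new -> 35 infected
Step 6: +1 new -> 36 infected
Step 7: +0 new -> 36 infected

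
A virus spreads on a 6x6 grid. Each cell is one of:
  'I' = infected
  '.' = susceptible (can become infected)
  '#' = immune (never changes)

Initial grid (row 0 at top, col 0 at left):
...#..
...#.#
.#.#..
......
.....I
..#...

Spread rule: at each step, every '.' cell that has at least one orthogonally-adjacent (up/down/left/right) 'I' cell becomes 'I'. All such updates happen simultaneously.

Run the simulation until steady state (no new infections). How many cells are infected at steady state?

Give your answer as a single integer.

Step 0 (initial): 1 infected
Step 1: +3 new -> 4 infected
Step 2: +4 new -> 8 infected
Step 3: +4 new -> 12 infected
Step 4: +3 new -> 15 infected
Step 5: +5 new -> 20 infected
Step 6: +4 new -> 24 infected
Step 7: +3 new -> 27 infected
Step 8: +2 new -> 29 infected
Step 9: +1 new -> 30 infected
Step 10: +0 new -> 30 infected

Answer: 30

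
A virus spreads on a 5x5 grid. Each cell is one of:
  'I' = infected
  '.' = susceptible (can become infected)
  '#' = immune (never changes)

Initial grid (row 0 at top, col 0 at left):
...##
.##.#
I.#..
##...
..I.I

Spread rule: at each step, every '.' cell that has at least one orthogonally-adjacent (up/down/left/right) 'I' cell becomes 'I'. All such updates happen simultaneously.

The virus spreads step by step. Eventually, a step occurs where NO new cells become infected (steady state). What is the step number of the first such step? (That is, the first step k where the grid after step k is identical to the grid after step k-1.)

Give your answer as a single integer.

Answer: 5

Derivation:
Step 0 (initial): 3 infected
Step 1: +6 new -> 9 infected
Step 2: +4 new -> 13 infected
Step 3: +2 new -> 15 infected
Step 4: +2 new -> 17 infected
Step 5: +0 new -> 17 infected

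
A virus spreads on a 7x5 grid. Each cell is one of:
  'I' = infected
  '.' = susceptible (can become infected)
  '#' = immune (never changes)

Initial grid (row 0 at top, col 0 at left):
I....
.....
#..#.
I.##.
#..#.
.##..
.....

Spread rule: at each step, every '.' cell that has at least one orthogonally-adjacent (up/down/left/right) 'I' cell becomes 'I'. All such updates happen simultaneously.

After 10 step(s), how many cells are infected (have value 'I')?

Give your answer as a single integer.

Step 0 (initial): 2 infected
Step 1: +3 new -> 5 infected
Step 2: +4 new -> 9 infected
Step 3: +4 new -> 13 infected
Step 4: +2 new -> 15 infected
Step 5: +1 new -> 16 infected
Step 6: +1 new -> 17 infected
Step 7: +1 new -> 18 infected
Step 8: +1 new -> 19 infected
Step 9: +1 new -> 20 infected
Step 10: +2 new -> 22 infected

Answer: 22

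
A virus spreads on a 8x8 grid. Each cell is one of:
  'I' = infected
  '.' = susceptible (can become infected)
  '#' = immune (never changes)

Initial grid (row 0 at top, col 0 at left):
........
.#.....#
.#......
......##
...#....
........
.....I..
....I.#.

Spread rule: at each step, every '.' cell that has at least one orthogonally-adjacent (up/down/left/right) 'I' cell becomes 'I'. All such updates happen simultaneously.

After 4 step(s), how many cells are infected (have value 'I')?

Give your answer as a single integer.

Answer: 27

Derivation:
Step 0 (initial): 2 infected
Step 1: +5 new -> 7 infected
Step 2: +6 new -> 13 infected
Step 3: +8 new -> 21 infected
Step 4: +6 new -> 27 infected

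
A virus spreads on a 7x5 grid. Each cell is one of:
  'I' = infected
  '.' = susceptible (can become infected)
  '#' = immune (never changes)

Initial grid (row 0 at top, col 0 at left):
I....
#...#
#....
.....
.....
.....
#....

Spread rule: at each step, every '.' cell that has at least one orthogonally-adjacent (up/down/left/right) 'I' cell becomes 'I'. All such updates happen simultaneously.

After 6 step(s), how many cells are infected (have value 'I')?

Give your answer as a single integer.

Answer: 20

Derivation:
Step 0 (initial): 1 infected
Step 1: +1 new -> 2 infected
Step 2: +2 new -> 4 infected
Step 3: +3 new -> 7 infected
Step 4: +4 new -> 11 infected
Step 5: +4 new -> 15 infected
Step 6: +5 new -> 20 infected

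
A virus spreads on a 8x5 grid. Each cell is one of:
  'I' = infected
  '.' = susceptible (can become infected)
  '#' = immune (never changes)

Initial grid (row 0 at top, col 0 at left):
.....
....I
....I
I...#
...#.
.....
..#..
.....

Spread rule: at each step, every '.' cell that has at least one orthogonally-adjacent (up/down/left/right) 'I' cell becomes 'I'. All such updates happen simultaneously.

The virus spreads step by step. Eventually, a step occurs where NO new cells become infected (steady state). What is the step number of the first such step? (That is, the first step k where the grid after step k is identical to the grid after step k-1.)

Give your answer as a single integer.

Answer: 9

Derivation:
Step 0 (initial): 3 infected
Step 1: +6 new -> 9 infected
Step 2: +9 new -> 18 infected
Step 3: +6 new -> 24 infected
Step 4: +4 new -> 28 infected
Step 5: +2 new -> 30 infected
Step 6: +3 new -> 33 infected
Step 7: +3 new -> 36 infected
Step 8: +1 new -> 37 infected
Step 9: +0 new -> 37 infected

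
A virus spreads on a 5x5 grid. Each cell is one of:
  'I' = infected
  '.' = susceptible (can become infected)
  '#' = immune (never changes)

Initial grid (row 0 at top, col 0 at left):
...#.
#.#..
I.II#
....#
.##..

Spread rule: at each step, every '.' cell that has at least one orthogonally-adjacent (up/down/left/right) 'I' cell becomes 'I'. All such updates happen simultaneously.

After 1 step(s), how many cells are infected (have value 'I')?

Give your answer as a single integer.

Step 0 (initial): 3 infected
Step 1: +5 new -> 8 infected

Answer: 8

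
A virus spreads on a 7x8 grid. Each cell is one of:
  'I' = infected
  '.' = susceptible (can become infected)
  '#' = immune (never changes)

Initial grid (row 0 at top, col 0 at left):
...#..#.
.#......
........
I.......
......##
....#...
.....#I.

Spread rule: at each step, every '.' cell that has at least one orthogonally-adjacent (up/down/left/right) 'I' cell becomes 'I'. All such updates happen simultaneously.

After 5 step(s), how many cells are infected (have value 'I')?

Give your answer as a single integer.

Answer: 37

Derivation:
Step 0 (initial): 2 infected
Step 1: +5 new -> 7 infected
Step 2: +7 new -> 14 infected
Step 3: +7 new -> 21 infected
Step 4: +9 new -> 30 infected
Step 5: +7 new -> 37 infected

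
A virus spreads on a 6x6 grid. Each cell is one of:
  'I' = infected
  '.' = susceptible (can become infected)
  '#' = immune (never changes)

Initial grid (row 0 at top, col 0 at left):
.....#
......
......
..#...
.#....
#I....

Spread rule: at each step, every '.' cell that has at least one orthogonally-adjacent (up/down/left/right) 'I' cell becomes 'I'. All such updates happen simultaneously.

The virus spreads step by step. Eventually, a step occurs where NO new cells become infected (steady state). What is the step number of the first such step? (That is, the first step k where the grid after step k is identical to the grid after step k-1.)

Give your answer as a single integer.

Answer: 11

Derivation:
Step 0 (initial): 1 infected
Step 1: +1 new -> 2 infected
Step 2: +2 new -> 4 infected
Step 3: +2 new -> 6 infected
Step 4: +3 new -> 9 infected
Step 5: +3 new -> 12 infected
Step 6: +4 new -> 16 infected
Step 7: +5 new -> 21 infected
Step 8: +6 new -> 27 infected
Step 9: +3 new -> 30 infected
Step 10: +2 new -> 32 infected
Step 11: +0 new -> 32 infected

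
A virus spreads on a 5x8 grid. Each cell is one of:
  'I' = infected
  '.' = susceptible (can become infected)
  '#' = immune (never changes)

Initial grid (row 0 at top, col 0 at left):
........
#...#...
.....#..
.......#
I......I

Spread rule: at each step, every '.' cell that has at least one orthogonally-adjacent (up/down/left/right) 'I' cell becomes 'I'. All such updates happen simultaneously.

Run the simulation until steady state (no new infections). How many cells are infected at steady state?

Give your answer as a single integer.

Answer: 36

Derivation:
Step 0 (initial): 2 infected
Step 1: +3 new -> 5 infected
Step 2: +5 new -> 10 infected
Step 3: +6 new -> 16 infected
Step 4: +6 new -> 22 infected
Step 5: +7 new -> 29 infected
Step 6: +5 new -> 34 infected
Step 7: +2 new -> 36 infected
Step 8: +0 new -> 36 infected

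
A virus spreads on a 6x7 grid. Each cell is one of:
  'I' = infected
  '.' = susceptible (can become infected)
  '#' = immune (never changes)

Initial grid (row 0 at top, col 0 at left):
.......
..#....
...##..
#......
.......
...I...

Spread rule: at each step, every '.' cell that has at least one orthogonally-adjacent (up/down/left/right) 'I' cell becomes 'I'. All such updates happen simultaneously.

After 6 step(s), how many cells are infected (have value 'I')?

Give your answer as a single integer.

Step 0 (initial): 1 infected
Step 1: +3 new -> 4 infected
Step 2: +5 new -> 9 infected
Step 3: +6 new -> 15 infected
Step 4: +5 new -> 20 infected
Step 5: +3 new -> 23 infected
Step 6: +4 new -> 27 infected

Answer: 27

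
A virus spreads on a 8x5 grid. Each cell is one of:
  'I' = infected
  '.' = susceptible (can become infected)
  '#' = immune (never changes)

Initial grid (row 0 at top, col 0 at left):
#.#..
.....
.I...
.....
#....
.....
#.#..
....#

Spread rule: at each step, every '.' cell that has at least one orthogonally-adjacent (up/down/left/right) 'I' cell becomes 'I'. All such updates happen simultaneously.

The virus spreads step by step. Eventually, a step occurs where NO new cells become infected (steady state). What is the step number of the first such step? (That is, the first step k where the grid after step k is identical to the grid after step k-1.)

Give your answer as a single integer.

Answer: 8

Derivation:
Step 0 (initial): 1 infected
Step 1: +4 new -> 5 infected
Step 2: +7 new -> 12 infected
Step 3: +5 new -> 17 infected
Step 4: +7 new -> 24 infected
Step 5: +4 new -> 28 infected
Step 6: +4 new -> 32 infected
Step 7: +2 new -> 34 infected
Step 8: +0 new -> 34 infected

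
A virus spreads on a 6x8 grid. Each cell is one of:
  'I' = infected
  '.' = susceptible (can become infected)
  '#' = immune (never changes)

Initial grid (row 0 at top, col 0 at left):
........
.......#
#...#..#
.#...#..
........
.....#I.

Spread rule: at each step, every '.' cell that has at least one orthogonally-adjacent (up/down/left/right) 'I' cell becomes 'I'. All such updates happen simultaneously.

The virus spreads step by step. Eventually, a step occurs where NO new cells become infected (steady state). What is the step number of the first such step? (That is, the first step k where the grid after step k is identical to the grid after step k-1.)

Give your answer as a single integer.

Answer: 12

Derivation:
Step 0 (initial): 1 infected
Step 1: +2 new -> 3 infected
Step 2: +3 new -> 6 infected
Step 3: +3 new -> 9 infected
Step 4: +5 new -> 14 infected
Step 5: +5 new -> 19 infected
Step 6: +7 new -> 26 infected
Step 7: +5 new -> 31 infected
Step 8: +5 new -> 36 infected
Step 9: +2 new -> 38 infected
Step 10: +2 new -> 40 infected
Step 11: +1 new -> 41 infected
Step 12: +0 new -> 41 infected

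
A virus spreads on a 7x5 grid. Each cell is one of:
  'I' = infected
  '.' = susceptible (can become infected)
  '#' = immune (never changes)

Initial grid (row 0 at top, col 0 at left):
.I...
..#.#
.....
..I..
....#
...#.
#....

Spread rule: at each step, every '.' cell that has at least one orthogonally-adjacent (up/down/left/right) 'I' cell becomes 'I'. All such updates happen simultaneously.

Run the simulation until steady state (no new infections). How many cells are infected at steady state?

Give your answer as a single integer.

Answer: 30

Derivation:
Step 0 (initial): 2 infected
Step 1: +7 new -> 9 infected
Step 2: +9 new -> 18 infected
Step 3: +7 new -> 25 infected
Step 4: +3 new -> 28 infected
Step 5: +1 new -> 29 infected
Step 6: +1 new -> 30 infected
Step 7: +0 new -> 30 infected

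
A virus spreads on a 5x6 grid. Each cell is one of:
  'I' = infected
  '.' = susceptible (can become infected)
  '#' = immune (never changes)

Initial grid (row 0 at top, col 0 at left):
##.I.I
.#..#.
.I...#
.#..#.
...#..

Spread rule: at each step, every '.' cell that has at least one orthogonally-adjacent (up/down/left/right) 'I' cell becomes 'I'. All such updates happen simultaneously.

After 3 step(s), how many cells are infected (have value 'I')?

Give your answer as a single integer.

Answer: 18

Derivation:
Step 0 (initial): 3 infected
Step 1: +6 new -> 9 infected
Step 2: +5 new -> 14 infected
Step 3: +4 new -> 18 infected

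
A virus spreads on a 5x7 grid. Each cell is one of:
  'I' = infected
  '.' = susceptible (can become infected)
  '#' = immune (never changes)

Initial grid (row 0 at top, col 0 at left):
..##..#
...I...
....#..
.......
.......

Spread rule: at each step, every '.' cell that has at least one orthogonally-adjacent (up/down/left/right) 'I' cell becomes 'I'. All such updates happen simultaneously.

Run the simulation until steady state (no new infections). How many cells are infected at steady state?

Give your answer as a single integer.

Step 0 (initial): 1 infected
Step 1: +3 new -> 4 infected
Step 2: +5 new -> 9 infected
Step 3: +9 new -> 18 infected
Step 4: +7 new -> 25 infected
Step 5: +4 new -> 29 infected
Step 6: +2 new -> 31 infected
Step 7: +0 new -> 31 infected

Answer: 31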